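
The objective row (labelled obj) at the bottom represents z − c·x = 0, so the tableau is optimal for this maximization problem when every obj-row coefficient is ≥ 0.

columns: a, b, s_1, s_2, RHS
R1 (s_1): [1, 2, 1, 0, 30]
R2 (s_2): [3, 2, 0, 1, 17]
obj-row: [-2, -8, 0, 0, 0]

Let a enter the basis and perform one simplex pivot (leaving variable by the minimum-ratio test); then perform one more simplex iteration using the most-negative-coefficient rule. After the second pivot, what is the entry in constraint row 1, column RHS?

13

Ratio test on column a — row 1: 30/1 = 30; row 2: 17/3 = 17/3. Minimum is 17/3 at row 2 (s_2 leaves); pivot element 3.
Divide row 2 by 3; eliminate column a from the other rows.
Second iteration: most negative obj-row entry is -20/3 in column b, so b enters.
Ratio test on column b — row 1: (73/3)/(4/3) = 73/4; row 2: (17/3)/(2/3) = 17/2. Minimum is 17/2 at row 2 (a leaves); pivot element 2/3.
Divide row 2 by 2/3; eliminate column b from the other rows.
After both pivots, the entry at constraint row 1, column RHS is 13.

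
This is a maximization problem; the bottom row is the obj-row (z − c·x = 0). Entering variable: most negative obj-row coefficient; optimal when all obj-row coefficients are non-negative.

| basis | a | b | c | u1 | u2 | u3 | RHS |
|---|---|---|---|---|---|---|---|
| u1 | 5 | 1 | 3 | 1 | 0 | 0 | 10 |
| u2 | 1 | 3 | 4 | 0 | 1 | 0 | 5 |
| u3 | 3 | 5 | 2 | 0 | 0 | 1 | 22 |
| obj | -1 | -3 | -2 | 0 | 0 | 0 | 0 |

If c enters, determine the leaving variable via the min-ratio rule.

u2

Column c entries and ratios — u1: 10/3 = 10/3; u2: 5/4 = 5/4; u3: 22/2 = 11.
Smallest ratio is 5/4 in the row of u2, so u2 leaves.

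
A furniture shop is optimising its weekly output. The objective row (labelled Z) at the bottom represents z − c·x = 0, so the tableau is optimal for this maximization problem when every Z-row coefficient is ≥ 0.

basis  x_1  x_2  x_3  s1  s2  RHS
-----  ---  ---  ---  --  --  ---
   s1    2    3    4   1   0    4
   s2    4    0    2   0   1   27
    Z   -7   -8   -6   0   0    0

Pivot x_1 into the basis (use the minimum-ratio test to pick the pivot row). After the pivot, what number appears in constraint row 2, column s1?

-2

Ratio test on column x_1 — row 1: 4/2 = 2; row 2: 27/4 = 27/4. Minimum is 2 at row 1 (s1 leaves); pivot element 2.
Divide row 1 by 2; eliminate column x_1 from the other rows.
Row 2 update in column s1: 0 − 4·(1/2) = -2.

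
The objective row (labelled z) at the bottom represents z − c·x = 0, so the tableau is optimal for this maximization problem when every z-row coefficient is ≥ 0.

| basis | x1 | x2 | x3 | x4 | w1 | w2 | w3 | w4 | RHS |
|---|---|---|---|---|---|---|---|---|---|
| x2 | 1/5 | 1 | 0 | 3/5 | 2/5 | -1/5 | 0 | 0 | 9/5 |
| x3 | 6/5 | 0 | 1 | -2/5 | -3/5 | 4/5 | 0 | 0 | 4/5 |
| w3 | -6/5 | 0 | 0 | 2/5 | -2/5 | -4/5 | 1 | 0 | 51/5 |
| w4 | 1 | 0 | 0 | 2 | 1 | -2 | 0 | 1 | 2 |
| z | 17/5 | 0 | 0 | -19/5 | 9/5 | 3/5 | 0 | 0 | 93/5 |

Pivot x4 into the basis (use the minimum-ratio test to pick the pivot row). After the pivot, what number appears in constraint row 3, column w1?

Ratio test on column x4 — row 1: (9/5)/(3/5) = 3; row 2: entry -2/5 ≤ 0; row 3: (51/5)/(2/5) = 51/2; row 4: 2/2 = 1. Minimum is 1 at row 4 (w4 leaves); pivot element 2.
Divide row 4 by 2; eliminate column x4 from the other rows.
Row 3 update in column w1: -2/5 − (2/5)·(1/2) = -3/5.

-3/5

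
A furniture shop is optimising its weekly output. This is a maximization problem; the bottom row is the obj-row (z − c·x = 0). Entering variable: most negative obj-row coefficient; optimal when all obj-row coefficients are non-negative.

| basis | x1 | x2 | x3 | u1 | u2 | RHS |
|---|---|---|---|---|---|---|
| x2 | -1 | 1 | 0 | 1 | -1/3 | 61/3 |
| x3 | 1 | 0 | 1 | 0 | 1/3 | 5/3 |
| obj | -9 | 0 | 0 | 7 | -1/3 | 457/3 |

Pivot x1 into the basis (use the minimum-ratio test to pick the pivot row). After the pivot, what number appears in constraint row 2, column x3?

Ratio test on column x1 — row 1: entry -1 ≤ 0; row 2: (5/3)/1 = 5/3. Minimum is 5/3 at row 2 (x3 leaves); pivot element 1.
Divide row 2 by 1; eliminate column x1 from the other rows.
In the new row 2, the x3 entry is the old entry divided by the pivot: 1/1 = 1.

1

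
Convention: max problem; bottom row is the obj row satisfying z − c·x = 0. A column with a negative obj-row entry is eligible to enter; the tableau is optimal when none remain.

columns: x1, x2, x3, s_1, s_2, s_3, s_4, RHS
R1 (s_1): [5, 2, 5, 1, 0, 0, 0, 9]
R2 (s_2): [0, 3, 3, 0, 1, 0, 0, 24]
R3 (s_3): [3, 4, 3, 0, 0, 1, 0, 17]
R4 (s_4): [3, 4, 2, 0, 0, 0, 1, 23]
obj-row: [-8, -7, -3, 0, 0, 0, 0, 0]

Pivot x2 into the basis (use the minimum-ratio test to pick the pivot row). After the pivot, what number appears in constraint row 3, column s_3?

Ratio test on column x2 — row 1: 9/2 = 9/2; row 2: 24/3 = 8; row 3: 17/4 = 17/4; row 4: 23/4 = 23/4. Minimum is 17/4 at row 3 (s_3 leaves); pivot element 4.
Divide row 3 by 4; eliminate column x2 from the other rows.
In the new row 3, the s_3 entry is the old entry divided by the pivot: 1/4 = 1/4.

1/4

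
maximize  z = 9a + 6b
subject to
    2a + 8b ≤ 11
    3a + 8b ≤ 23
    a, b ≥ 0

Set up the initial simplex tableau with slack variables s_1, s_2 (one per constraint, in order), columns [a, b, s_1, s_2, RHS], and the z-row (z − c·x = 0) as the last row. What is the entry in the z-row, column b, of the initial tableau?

-6

The z-row carries the negated objective coefficients: the b entry is -6.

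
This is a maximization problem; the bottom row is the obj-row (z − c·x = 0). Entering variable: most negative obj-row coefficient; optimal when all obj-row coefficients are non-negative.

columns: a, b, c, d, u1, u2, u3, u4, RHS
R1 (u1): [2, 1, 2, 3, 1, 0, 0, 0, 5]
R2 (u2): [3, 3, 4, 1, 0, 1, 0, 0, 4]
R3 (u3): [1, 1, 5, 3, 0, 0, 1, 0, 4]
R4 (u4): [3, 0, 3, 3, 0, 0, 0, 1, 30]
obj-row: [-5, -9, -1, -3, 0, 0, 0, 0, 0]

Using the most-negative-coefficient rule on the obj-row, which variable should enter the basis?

Negative obj-row entries: a: -5, b: -9, c: -1, d: -3.
The most negative is -9 in column b, so b enters.

b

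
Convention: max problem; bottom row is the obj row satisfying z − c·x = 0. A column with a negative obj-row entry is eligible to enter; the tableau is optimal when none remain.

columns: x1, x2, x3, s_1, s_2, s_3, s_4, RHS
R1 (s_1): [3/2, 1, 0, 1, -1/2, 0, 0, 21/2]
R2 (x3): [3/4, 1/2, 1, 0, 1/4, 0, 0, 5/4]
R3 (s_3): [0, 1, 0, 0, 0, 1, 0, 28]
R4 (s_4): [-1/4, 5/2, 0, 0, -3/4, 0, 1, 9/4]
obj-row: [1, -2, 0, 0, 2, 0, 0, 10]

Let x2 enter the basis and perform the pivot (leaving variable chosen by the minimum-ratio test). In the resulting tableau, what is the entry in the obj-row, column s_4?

4/5

Ratio test on column x2 — row 1: (21/2)/1 = 21/2; row 2: (5/4)/(1/2) = 5/2; row 3: 28/1 = 28; row 4: (9/4)/(5/2) = 9/10. Minimum is 9/10 at row 4 (s_4 leaves); pivot element 5/2.
Divide row 4 by 5/2; eliminate column x2 from the other rows.
obj-row update in column s_4: 0 − (-2)·(2/5) = 4/5.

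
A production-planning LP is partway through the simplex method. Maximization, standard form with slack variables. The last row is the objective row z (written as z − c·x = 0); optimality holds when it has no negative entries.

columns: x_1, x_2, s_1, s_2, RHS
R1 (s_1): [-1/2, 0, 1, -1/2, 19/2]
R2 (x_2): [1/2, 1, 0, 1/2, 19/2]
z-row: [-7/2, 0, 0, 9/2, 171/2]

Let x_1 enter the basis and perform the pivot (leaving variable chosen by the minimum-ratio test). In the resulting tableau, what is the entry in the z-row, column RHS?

152

Ratio test on column x_1 — row 1: entry -1/2 ≤ 0; row 2: (19/2)/(1/2) = 19. Minimum is 19 at row 2 (x_2 leaves); pivot element 1/2.
Divide row 2 by 1/2; eliminate column x_1 from the other rows.
z-row update in column RHS: 171/2 − (-7/2)·19 = 152.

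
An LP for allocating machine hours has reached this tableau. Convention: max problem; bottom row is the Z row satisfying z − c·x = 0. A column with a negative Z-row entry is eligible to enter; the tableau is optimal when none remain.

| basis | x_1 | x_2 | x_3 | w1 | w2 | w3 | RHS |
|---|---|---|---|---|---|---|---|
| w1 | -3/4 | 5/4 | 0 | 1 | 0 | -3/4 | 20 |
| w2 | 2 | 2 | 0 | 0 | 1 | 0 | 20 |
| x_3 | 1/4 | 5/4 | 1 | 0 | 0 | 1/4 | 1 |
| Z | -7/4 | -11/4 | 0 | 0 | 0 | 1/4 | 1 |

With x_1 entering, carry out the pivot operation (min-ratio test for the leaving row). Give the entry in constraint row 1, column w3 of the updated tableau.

Ratio test on column x_1 — row 1: entry -3/4 ≤ 0; row 2: 20/2 = 10; row 3: 1/(1/4) = 4. Minimum is 4 at row 3 (x_3 leaves); pivot element 1/4.
Divide row 3 by 1/4; eliminate column x_1 from the other rows.
Row 1 update in column w3: -3/4 − (-3/4)·1 = 0.

0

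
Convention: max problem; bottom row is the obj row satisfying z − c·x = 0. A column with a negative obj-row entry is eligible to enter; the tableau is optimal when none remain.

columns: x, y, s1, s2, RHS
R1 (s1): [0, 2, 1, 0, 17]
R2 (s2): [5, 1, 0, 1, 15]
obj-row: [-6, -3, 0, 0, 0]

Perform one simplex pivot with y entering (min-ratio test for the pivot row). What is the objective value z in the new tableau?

51/2

Ratio test on column y — row 1: 17/2 = 17/2; row 2: 15/1 = 15. Minimum is 17/2 at row 1 (s1 leaves); pivot element 2.
Pivot on row 1; the obj-row RHS becomes 0 − (-3)·(17/2) = 51/2.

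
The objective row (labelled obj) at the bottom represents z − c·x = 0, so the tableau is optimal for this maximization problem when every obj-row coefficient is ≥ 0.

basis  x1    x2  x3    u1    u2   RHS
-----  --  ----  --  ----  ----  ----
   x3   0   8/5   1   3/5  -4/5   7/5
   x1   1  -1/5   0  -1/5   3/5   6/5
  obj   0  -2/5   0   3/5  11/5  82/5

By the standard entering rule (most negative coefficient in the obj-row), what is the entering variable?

Negative obj-row entries: x2: -2/5.
The most negative is -2/5 in column x2, so x2 enters.

x2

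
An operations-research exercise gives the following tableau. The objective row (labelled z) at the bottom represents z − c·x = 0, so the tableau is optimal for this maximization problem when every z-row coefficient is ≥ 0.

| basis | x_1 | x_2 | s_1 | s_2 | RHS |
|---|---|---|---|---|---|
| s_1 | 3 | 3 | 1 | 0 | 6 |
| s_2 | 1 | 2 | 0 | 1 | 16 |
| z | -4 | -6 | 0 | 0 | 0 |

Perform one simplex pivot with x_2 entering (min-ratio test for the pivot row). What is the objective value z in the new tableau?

Ratio test on column x_2 — row 1: 6/3 = 2; row 2: 16/2 = 8. Minimum is 2 at row 1 (s_1 leaves); pivot element 3.
Pivot on row 1; the z-row RHS becomes 0 − (-6)·2 = 12.

12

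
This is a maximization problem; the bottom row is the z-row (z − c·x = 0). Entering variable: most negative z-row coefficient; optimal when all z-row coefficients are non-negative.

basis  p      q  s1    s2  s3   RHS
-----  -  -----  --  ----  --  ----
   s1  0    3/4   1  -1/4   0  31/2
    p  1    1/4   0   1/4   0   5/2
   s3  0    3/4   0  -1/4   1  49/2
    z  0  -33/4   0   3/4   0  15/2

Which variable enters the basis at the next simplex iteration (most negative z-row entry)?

q

Negative z-row entries: q: -33/4.
The most negative is -33/4 in column q, so q enters.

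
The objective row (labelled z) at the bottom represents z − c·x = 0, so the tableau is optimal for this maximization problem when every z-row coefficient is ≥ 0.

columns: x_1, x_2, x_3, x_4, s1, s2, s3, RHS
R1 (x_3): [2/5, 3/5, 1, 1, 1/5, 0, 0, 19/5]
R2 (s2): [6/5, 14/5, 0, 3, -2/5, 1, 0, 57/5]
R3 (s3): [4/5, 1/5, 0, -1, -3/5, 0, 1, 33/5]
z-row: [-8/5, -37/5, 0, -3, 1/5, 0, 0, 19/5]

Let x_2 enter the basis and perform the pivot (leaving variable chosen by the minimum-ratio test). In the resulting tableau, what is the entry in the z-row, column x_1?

11/7

Ratio test on column x_2 — row 1: (19/5)/(3/5) = 19/3; row 2: (57/5)/(14/5) = 57/14; row 3: (33/5)/(1/5) = 33. Minimum is 57/14 at row 2 (s2 leaves); pivot element 14/5.
Divide row 2 by 14/5; eliminate column x_2 from the other rows.
z-row update in column x_1: -8/5 − (-37/5)·(3/7) = 11/7.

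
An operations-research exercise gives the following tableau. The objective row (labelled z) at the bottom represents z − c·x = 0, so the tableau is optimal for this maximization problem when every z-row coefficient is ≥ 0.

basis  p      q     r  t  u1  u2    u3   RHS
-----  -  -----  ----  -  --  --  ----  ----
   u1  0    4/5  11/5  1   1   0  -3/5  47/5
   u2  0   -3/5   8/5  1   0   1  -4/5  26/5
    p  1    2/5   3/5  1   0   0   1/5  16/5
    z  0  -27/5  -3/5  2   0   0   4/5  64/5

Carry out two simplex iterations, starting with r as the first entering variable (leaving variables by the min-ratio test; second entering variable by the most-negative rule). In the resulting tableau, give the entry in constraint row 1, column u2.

-11/13

Ratio test on column r — row 1: (47/5)/(11/5) = 47/11; row 2: (26/5)/(8/5) = 13/4; row 3: (16/5)/(3/5) = 16/3. Minimum is 13/4 at row 2 (u2 leaves); pivot element 8/5.
Divide row 2 by 8/5; eliminate column r from the other rows.
Second iteration: most negative z-row entry is -45/8 in column q, so q enters.
Ratio test on column q — row 1: (9/4)/(13/8) = 18/13; row 2: entry -3/8 ≤ 0; row 3: (5/4)/(5/8) = 2. Minimum is 18/13 at row 1 (u1 leaves); pivot element 13/8.
Divide row 1 by 13/8; eliminate column q from the other rows.
After both pivots, the entry at constraint row 1, column u2 is -11/13.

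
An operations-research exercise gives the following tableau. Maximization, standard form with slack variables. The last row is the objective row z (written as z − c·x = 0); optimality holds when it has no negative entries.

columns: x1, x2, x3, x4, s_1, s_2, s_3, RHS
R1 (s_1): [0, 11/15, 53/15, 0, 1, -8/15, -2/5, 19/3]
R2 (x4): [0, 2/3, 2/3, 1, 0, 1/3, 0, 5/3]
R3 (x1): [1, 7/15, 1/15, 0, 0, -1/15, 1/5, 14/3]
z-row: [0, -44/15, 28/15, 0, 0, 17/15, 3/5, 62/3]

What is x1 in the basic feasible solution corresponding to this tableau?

14/3

x1 is basic (row 3); its value is the RHS of that row, 14/3.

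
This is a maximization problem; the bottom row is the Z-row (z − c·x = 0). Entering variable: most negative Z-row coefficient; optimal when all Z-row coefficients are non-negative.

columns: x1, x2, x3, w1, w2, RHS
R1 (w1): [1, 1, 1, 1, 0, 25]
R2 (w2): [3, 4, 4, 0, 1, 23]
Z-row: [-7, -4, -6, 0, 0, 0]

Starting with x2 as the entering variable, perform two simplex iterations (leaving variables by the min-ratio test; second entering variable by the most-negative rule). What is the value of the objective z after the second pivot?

Ratio test on column x2 — row 1: 25/1 = 25; row 2: 23/4 = 23/4. Minimum is 23/4 at row 2 (w2 leaves); pivot element 4.
Pivot on row 2; the Z-row RHS becomes 0 − (-4)·(23/4) = 23.
Next entering variable (most negative Z-row entry -4): x1.
Ratio test on column x1 — row 1: (77/4)/(1/4) = 77; row 2: (23/4)/(3/4) = 23/3. Minimum is 23/3 at row 2 (x2 leaves); pivot element 3/4.
After the second pivot the Z-row RHS is 23 − (-4)·(23/3) = 161/3.

161/3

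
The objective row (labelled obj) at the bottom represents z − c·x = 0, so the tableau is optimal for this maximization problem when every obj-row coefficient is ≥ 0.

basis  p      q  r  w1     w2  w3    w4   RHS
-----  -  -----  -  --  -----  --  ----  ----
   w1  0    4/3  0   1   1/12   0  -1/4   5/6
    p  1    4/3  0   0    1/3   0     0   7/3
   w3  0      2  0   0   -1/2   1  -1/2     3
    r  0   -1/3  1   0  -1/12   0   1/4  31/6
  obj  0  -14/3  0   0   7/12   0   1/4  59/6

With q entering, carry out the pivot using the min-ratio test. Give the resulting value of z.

Ratio test on column q — row 1: (5/6)/(4/3) = 5/8; row 2: (7/3)/(4/3) = 7/4; row 3: 3/2 = 3/2; row 4: entry -1/3 ≤ 0. Minimum is 5/8 at row 1 (w1 leaves); pivot element 4/3.
Pivot on row 1; the obj-row RHS becomes 59/6 − (-14/3)·(5/8) = 51/4.

51/4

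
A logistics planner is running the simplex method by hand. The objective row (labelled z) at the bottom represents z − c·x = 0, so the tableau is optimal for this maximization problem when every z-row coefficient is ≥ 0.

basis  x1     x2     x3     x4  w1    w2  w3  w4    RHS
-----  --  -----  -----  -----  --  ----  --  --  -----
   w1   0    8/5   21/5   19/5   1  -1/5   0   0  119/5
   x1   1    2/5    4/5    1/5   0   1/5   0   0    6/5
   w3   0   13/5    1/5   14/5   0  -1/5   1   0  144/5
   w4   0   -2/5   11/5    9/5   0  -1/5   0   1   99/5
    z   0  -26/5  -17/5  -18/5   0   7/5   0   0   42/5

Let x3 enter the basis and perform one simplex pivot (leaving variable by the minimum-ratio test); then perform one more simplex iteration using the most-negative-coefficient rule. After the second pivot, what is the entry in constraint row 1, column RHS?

Ratio test on column x3 — row 1: (119/5)/(21/5) = 17/3; row 2: (6/5)/(4/5) = 3/2; row 3: (144/5)/(1/5) = 144; row 4: (99/5)/(11/5) = 9. Minimum is 3/2 at row 2 (x1 leaves); pivot element 4/5.
Divide row 2 by 4/5; eliminate column x3 from the other rows.
Second iteration: most negative z-row entry is -7/2 in column x2, so x2 enters.
Ratio test on column x2 — row 1: entry -1/2 ≤ 0; row 2: (3/2)/(1/2) = 3; row 3: (57/2)/(5/2) = 57/5; row 4: entry -3/2 ≤ 0. Minimum is 3 at row 2 (x3 leaves); pivot element 1/2.
Divide row 2 by 1/2; eliminate column x2 from the other rows.
After both pivots, the entry at constraint row 1, column RHS is 19.

19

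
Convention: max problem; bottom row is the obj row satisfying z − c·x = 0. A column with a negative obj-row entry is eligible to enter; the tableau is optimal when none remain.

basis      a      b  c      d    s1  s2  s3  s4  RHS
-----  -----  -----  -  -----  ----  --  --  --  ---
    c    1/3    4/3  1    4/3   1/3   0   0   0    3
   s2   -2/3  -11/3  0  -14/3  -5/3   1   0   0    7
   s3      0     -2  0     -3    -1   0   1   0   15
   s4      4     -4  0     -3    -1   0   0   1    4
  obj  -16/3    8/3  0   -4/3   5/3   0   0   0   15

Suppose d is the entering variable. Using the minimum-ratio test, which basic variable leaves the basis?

Column d entries and ratios — c: 3/(4/3) = 9/4; s2: -14/3 ≤ 0, skip; s3: -3 ≤ 0, skip; s4: -3 ≤ 0, skip.
Smallest ratio is 9/4 in the row of c, so c leaves.

c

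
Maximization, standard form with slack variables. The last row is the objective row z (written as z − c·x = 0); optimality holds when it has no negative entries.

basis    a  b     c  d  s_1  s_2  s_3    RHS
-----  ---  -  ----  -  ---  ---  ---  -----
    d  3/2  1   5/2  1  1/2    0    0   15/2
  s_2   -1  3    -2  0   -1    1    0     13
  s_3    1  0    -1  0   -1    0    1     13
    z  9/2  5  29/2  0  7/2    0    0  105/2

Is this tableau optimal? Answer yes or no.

Every z-row coefficient is ≥ 0, so the tableau is optimal.

yes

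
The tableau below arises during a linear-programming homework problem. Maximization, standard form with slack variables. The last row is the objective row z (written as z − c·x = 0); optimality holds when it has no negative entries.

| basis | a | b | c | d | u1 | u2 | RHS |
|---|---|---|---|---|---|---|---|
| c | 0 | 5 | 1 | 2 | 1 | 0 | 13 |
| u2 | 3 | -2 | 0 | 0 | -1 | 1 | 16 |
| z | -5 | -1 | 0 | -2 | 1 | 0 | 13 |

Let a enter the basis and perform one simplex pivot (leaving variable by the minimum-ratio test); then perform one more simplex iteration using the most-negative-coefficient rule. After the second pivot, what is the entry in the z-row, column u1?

Ratio test on column a — row 1: entry 0 ≤ 0; row 2: 16/3 = 16/3. Minimum is 16/3 at row 2 (u2 leaves); pivot element 3.
Divide row 2 by 3; eliminate column a from the other rows.
Second iteration: most negative z-row entry is -13/3 in column b, so b enters.
Ratio test on column b — row 1: 13/5 = 13/5; row 2: entry -2/3 ≤ 0. Minimum is 13/5 at row 1 (c leaves); pivot element 5.
Divide row 1 by 5; eliminate column b from the other rows.
After both pivots, the entry at the z-row, column u1 is 1/5.

1/5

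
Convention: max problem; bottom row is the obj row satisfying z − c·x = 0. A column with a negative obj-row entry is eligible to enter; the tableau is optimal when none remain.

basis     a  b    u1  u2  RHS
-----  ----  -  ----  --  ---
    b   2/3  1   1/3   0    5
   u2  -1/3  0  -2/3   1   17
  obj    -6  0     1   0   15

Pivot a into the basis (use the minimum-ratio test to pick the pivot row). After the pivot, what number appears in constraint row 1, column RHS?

15/2

Ratio test on column a — row 1: 5/(2/3) = 15/2; row 2: entry -1/3 ≤ 0. Minimum is 15/2 at row 1 (b leaves); pivot element 2/3.
Divide row 1 by 2/3; eliminate column a from the other rows.
In the new row 1, the RHS entry is the old entry divided by the pivot: 5/(2/3) = 15/2.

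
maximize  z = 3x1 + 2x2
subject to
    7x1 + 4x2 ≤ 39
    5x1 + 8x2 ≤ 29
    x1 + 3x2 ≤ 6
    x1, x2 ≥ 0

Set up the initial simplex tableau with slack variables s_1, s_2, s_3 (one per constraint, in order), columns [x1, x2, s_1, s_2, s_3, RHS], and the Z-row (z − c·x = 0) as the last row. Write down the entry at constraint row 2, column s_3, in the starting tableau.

Slack s_3 belongs to constraint 3; its column is the unit vector e_3, so the entry in row 2 is 0.

0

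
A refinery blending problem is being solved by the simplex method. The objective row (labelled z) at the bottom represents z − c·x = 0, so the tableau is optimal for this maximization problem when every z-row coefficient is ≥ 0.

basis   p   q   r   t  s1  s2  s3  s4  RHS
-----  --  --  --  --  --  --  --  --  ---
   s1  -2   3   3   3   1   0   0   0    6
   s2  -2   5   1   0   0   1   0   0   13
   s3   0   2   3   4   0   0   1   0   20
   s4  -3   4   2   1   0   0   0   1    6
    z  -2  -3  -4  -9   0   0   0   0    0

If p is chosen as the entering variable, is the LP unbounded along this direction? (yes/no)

Every constraint-row entry in column p is ≤ 0, so increasing p is unbounded.

yes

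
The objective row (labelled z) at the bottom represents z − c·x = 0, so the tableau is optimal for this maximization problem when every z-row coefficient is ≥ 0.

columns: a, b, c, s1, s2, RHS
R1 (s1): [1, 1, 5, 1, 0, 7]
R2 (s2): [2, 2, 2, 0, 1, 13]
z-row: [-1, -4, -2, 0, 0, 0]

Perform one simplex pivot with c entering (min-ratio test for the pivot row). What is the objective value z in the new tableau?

14/5

Ratio test on column c — row 1: 7/5 = 7/5; row 2: 13/2 = 13/2. Minimum is 7/5 at row 1 (s1 leaves); pivot element 5.
Pivot on row 1; the z-row RHS becomes 0 − (-2)·(7/5) = 14/5.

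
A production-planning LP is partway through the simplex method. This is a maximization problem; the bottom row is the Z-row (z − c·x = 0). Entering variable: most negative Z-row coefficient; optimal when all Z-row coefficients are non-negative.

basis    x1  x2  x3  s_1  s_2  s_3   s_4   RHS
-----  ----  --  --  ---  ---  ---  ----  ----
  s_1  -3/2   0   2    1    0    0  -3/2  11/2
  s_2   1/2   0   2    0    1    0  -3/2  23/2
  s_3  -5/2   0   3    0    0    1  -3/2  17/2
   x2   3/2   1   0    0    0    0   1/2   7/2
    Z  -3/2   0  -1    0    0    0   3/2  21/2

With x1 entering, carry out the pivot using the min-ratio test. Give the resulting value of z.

Ratio test on column x1 — row 1: entry -3/2 ≤ 0; row 2: (23/2)/(1/2) = 23; row 3: entry -5/2 ≤ 0; row 4: (7/2)/(3/2) = 7/3. Minimum is 7/3 at row 4 (x2 leaves); pivot element 3/2.
Pivot on row 4; the Z-row RHS becomes 21/2 − (-3/2)·(7/3) = 14.

14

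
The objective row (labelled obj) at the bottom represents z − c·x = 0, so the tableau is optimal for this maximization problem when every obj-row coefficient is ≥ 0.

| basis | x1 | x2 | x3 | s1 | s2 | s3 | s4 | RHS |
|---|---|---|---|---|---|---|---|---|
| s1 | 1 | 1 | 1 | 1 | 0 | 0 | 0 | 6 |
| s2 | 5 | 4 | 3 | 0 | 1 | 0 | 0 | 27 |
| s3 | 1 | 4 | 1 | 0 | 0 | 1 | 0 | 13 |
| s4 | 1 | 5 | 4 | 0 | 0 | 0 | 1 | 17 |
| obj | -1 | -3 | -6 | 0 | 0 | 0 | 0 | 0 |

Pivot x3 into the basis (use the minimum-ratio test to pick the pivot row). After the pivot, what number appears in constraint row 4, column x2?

Ratio test on column x3 — row 1: 6/1 = 6; row 2: 27/3 = 9; row 3: 13/1 = 13; row 4: 17/4 = 17/4. Minimum is 17/4 at row 4 (s4 leaves); pivot element 4.
Divide row 4 by 4; eliminate column x3 from the other rows.
In the new row 4, the x2 entry is the old entry divided by the pivot: 5/4 = 5/4.

5/4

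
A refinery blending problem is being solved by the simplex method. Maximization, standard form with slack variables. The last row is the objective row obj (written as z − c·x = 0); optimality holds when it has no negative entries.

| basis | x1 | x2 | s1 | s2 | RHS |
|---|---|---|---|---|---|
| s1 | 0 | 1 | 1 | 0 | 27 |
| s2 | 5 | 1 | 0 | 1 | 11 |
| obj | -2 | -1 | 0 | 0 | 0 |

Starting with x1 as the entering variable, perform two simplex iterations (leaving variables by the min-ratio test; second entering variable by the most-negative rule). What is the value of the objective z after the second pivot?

11

Ratio test on column x1 — row 1: entry 0 ≤ 0; row 2: 11/5 = 11/5. Minimum is 11/5 at row 2 (s2 leaves); pivot element 5.
Pivot on row 2; the obj-row RHS becomes 0 − (-2)·(11/5) = 22/5.
Next entering variable (most negative obj-row entry -3/5): x2.
Ratio test on column x2 — row 1: 27/1 = 27; row 2: (11/5)/(1/5) = 11. Minimum is 11 at row 2 (x1 leaves); pivot element 1/5.
After the second pivot the obj-row RHS is 22/5 − (-3/5)·11 = 11.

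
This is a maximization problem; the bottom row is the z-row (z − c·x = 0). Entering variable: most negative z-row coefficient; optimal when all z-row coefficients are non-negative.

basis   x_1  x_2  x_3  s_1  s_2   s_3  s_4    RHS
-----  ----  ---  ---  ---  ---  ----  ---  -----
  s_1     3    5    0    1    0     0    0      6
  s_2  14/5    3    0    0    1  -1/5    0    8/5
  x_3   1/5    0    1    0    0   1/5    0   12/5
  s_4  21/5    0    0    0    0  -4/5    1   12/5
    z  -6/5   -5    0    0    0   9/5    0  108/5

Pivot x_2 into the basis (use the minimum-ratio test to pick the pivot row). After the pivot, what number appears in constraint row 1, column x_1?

-5/3

Ratio test on column x_2 — row 1: 6/5 = 6/5; row 2: (8/5)/3 = 8/15; row 3: entry 0 ≤ 0; row 4: entry 0 ≤ 0. Minimum is 8/15 at row 2 (s_2 leaves); pivot element 3.
Divide row 2 by 3; eliminate column x_2 from the other rows.
Row 1 update in column x_1: 3 − 5·(14/15) = -5/3.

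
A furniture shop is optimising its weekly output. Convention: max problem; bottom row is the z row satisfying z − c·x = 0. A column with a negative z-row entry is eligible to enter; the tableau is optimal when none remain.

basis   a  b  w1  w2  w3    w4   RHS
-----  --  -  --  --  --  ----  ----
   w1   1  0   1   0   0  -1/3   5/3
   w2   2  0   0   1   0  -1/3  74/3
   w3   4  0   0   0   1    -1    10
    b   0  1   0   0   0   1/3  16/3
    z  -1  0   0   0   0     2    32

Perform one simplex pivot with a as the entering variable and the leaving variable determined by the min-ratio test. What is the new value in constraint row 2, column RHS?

Ratio test on column a — row 1: (5/3)/1 = 5/3; row 2: (74/3)/2 = 37/3; row 3: 10/4 = 5/2; row 4: entry 0 ≤ 0. Minimum is 5/3 at row 1 (w1 leaves); pivot element 1.
Divide row 1 by 1; eliminate column a from the other rows.
Row 2 update in column RHS: 74/3 − 2·(5/3) = 64/3.

64/3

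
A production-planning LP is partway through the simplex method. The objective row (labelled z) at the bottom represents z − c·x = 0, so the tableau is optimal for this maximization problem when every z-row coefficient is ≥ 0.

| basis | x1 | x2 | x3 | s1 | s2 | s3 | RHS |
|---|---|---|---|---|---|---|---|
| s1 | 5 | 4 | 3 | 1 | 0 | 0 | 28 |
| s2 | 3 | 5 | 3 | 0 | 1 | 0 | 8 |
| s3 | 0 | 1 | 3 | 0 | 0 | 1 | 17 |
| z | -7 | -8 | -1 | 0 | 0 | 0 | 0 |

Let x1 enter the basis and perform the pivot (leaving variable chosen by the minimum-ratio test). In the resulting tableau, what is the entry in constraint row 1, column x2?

Ratio test on column x1 — row 1: 28/5 = 28/5; row 2: 8/3 = 8/3; row 3: entry 0 ≤ 0. Minimum is 8/3 at row 2 (s2 leaves); pivot element 3.
Divide row 2 by 3; eliminate column x1 from the other rows.
Row 1 update in column x2: 4 − 5·(5/3) = -13/3.

-13/3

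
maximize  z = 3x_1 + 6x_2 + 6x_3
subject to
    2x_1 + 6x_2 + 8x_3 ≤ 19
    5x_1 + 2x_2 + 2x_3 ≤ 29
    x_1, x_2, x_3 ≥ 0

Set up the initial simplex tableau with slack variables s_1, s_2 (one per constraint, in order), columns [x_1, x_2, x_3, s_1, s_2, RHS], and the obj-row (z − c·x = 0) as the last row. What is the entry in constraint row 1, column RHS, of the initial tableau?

19

The RHS of constraint 1 is b_1 = 19.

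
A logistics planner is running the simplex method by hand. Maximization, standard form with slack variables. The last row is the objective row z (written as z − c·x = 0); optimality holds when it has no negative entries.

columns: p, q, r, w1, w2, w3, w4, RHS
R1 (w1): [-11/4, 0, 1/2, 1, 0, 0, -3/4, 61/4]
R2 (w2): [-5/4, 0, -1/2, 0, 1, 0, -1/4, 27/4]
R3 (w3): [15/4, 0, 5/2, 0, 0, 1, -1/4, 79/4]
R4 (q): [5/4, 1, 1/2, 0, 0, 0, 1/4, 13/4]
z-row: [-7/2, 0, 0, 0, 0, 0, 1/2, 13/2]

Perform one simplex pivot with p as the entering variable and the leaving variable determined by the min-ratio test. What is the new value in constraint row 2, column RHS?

Ratio test on column p — row 1: entry -11/4 ≤ 0; row 2: entry -5/4 ≤ 0; row 3: (79/4)/(15/4) = 79/15; row 4: (13/4)/(5/4) = 13/5. Minimum is 13/5 at row 4 (q leaves); pivot element 5/4.
Divide row 4 by 5/4; eliminate column p from the other rows.
Row 2 update in column RHS: 27/4 − (-5/4)·(13/5) = 10.

10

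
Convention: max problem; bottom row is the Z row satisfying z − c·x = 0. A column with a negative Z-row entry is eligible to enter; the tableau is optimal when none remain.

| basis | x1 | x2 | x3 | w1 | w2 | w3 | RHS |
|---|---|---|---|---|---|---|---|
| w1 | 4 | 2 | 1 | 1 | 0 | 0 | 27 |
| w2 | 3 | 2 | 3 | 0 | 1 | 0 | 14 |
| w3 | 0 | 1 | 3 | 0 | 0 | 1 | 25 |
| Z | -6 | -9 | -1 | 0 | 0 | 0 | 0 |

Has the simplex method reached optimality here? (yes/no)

The Z-row has a negative entry -9 in column x2, so it is not optimal.

no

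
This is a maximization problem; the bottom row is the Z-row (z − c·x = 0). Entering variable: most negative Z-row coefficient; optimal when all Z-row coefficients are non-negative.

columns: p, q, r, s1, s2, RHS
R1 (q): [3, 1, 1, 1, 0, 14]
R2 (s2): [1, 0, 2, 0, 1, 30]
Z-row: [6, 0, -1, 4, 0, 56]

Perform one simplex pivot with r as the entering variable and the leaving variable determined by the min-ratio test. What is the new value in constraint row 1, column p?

Ratio test on column r — row 1: 14/1 = 14; row 2: 30/2 = 15. Minimum is 14 at row 1 (q leaves); pivot element 1.
Divide row 1 by 1; eliminate column r from the other rows.
In the new row 1, the p entry is the old entry divided by the pivot: 3/1 = 3.

3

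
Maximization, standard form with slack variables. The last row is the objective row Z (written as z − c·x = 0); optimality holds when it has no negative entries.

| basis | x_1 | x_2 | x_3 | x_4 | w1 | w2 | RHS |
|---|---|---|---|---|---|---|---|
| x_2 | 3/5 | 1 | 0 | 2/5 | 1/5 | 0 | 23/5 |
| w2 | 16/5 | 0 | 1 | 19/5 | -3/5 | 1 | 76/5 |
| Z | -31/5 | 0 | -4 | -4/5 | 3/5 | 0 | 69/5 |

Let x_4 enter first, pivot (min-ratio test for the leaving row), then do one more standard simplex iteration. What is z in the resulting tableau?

Ratio test on column x_4 — row 1: (23/5)/(2/5) = 23/2; row 2: (76/5)/(19/5) = 4. Minimum is 4 at row 2 (w2 leaves); pivot element 19/5.
Pivot on row 2; the Z-row RHS becomes 69/5 − (-4/5)·4 = 17.
Next entering variable (most negative Z-row entry -105/19): x_1.
Ratio test on column x_1 — row 1: 3/(5/19) = 57/5; row 2: 4/(16/19) = 19/4. Minimum is 19/4 at row 2 (x_4 leaves); pivot element 16/19.
After the second pivot the Z-row RHS is 17 − (-105/19)·(19/4) = 173/4.

173/4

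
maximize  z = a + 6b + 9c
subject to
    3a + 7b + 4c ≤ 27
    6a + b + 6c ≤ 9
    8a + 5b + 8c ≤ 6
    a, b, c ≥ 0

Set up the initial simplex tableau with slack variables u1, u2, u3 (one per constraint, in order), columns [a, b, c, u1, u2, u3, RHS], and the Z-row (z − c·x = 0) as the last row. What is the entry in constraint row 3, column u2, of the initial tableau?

Slack u2 belongs to constraint 2; its column is the unit vector e_2, so the entry in row 3 is 0.

0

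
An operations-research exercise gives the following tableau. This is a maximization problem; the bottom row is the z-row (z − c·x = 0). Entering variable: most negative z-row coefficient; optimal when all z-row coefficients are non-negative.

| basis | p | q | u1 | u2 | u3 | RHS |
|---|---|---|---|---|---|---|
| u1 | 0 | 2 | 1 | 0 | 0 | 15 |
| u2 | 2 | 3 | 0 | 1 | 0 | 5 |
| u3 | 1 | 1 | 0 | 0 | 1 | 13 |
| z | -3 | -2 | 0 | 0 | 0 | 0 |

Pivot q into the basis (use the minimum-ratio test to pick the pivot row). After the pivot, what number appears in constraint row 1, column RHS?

Ratio test on column q — row 1: 15/2 = 15/2; row 2: 5/3 = 5/3; row 3: 13/1 = 13. Minimum is 5/3 at row 2 (u2 leaves); pivot element 3.
Divide row 2 by 3; eliminate column q from the other rows.
Row 1 update in column RHS: 15 − 2·(5/3) = 35/3.

35/3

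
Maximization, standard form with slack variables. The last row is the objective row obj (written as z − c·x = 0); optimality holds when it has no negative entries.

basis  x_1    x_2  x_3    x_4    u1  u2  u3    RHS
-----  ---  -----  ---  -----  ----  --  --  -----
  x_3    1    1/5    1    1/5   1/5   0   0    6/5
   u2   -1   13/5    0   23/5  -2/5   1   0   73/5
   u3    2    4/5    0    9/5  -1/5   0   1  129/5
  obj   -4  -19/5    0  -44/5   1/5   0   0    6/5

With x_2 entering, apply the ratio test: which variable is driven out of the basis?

Column x_2 entries and ratios — x_3: (6/5)/(1/5) = 6; u2: (73/5)/(13/5) = 73/13; u3: (129/5)/(4/5) = 129/4.
Smallest ratio is 73/13 in the row of u2, so u2 leaves.

u2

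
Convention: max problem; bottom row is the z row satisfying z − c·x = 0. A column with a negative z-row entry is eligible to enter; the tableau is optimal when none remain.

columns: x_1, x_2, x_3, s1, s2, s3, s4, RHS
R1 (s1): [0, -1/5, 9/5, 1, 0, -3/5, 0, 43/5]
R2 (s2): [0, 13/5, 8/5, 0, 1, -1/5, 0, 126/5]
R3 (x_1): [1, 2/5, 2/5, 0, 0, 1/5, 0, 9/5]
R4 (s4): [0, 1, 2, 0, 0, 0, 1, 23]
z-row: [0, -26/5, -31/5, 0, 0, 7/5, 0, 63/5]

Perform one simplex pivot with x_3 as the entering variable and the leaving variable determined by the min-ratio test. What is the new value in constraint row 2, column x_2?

1

Ratio test on column x_3 — row 1: (43/5)/(9/5) = 43/9; row 2: (126/5)/(8/5) = 63/4; row 3: (9/5)/(2/5) = 9/2; row 4: 23/2 = 23/2. Minimum is 9/2 at row 3 (x_1 leaves); pivot element 2/5.
Divide row 3 by 2/5; eliminate column x_3 from the other rows.
Row 2 update in column x_2: 13/5 − (8/5)·1 = 1.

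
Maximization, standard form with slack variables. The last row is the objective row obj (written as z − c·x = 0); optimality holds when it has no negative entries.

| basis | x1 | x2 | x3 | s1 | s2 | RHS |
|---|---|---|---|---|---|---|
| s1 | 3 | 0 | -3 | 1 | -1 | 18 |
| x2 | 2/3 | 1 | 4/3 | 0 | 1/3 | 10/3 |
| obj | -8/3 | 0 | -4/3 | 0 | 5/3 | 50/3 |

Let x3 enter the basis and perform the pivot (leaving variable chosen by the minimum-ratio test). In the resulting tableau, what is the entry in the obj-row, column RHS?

Ratio test on column x3 — row 1: entry -3 ≤ 0; row 2: (10/3)/(4/3) = 5/2. Minimum is 5/2 at row 2 (x2 leaves); pivot element 4/3.
Divide row 2 by 4/3; eliminate column x3 from the other rows.
obj-row update in column RHS: 50/3 − (-4/3)·(5/2) = 20.

20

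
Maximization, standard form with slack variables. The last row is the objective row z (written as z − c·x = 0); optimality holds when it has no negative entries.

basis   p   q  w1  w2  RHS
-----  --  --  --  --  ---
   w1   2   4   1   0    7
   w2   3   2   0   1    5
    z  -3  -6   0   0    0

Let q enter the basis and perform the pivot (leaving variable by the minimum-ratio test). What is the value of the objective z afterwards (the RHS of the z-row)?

Ratio test on column q — row 1: 7/4 = 7/4; row 2: 5/2 = 5/2. Minimum is 7/4 at row 1 (w1 leaves); pivot element 4.
Pivot on row 1; the z-row RHS becomes 0 − (-6)·(7/4) = 21/2.

21/2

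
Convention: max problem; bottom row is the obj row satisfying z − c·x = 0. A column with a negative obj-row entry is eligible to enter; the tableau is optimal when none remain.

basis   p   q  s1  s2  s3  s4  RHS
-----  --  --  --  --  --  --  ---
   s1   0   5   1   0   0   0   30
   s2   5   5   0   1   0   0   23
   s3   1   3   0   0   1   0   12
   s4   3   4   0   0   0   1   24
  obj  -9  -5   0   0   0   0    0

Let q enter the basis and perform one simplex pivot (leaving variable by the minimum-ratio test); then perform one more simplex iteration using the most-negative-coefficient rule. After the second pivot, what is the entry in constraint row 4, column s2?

Ratio test on column q — row 1: 30/5 = 6; row 2: 23/5 = 23/5; row 3: 12/3 = 4; row 4: 24/4 = 6. Minimum is 4 at row 3 (s3 leaves); pivot element 3.
Divide row 3 by 3; eliminate column q from the other rows.
Second iteration: most negative obj-row entry is -22/3 in column p, so p enters.
Ratio test on column p — row 1: entry -5/3 ≤ 0; row 2: 3/(10/3) = 9/10; row 3: 4/(1/3) = 12; row 4: 8/(5/3) = 24/5. Minimum is 9/10 at row 2 (s2 leaves); pivot element 10/3.
Divide row 2 by 10/3; eliminate column p from the other rows.
After both pivots, the entry at constraint row 4, column s2 is -1/2.

-1/2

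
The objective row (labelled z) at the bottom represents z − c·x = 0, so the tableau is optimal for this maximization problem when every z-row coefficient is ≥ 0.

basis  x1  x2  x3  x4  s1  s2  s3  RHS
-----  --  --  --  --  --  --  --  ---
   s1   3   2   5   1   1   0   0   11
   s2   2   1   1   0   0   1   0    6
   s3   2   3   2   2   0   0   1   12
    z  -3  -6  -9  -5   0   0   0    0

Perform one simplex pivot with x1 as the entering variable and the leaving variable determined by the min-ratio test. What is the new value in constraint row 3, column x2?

Ratio test on column x1 — row 1: 11/3 = 11/3; row 2: 6/2 = 3; row 3: 12/2 = 6. Minimum is 3 at row 2 (s2 leaves); pivot element 2.
Divide row 2 by 2; eliminate column x1 from the other rows.
Row 3 update in column x2: 3 − 2·(1/2) = 2.

2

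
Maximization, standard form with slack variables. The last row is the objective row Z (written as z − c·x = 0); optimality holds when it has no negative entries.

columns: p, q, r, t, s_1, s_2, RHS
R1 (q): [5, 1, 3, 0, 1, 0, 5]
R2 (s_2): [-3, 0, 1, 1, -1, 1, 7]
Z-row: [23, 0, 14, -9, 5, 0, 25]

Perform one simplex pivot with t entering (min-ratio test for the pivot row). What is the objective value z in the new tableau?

Ratio test on column t — row 1: entry 0 ≤ 0; row 2: 7/1 = 7. Minimum is 7 at row 2 (s_2 leaves); pivot element 1.
Pivot on row 2; the Z-row RHS becomes 25 − (-9)·7 = 88.

88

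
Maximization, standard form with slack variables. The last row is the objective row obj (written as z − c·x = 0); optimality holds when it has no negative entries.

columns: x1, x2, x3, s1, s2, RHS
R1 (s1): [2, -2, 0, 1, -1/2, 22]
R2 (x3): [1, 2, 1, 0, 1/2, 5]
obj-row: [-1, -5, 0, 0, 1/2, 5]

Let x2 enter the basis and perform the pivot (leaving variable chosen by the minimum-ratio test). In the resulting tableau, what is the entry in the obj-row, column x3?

5/2

Ratio test on column x2 — row 1: entry -2 ≤ 0; row 2: 5/2 = 5/2. Minimum is 5/2 at row 2 (x3 leaves); pivot element 2.
Divide row 2 by 2; eliminate column x2 from the other rows.
obj-row update in column x3: 0 − (-5)·(1/2) = 5/2.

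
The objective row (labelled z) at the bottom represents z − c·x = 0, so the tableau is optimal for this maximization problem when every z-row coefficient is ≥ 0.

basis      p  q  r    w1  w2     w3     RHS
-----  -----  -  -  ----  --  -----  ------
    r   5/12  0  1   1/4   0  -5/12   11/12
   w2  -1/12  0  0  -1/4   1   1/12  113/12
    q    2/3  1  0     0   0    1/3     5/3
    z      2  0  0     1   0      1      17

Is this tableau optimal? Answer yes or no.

Every z-row coefficient is ≥ 0, so the tableau is optimal.

yes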